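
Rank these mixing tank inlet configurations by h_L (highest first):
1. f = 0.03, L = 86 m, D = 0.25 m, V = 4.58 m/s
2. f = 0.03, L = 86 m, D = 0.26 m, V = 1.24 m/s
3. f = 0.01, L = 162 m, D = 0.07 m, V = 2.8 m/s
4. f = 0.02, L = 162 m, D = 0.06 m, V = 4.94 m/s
Case 1: h_L = 11.03 m
Case 2: h_L = 0.7777 m
Case 3: h_L = 9.248 m
Case 4: h_L = 67.17 m
Ranking (highest first): 4, 1, 3, 2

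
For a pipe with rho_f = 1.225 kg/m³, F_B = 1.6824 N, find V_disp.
Formula: F_B = \rho_f g V_{disp}
Substituting knowns: 1.6824 = 1.225·9.81·V_disp
Solving for V_disp: V_disp = 1.6824/(1.225·9.81) = 0.14 m³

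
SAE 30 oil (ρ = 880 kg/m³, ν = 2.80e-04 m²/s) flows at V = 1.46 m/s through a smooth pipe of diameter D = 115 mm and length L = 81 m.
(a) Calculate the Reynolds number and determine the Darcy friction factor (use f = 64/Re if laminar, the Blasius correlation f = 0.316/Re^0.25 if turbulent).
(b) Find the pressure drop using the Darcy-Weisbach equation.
(a) Re = V·D/ν = 1.46·0.115/2.80e-04 = 599.64 → laminar (Re < 2300); f = 64/Re = 64/599.64 = 0.10673
(b) Darcy-Weisbach: ΔP = f·(L/D)·½ρV²/1000 = 0.10673·(81/0.115)·½·880·1.46²/1000 = 70.51 kPa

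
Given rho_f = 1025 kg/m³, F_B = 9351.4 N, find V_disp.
Formula: F_B = \rho_f g V_{disp}
Substituting knowns: 9351.4 = 1025·9.81·V_disp
Solving for V_disp: V_disp = 9351.4/(1025·9.81) = 0.93 m³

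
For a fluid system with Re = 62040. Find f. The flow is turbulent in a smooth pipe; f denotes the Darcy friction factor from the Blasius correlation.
Formula: f = \frac{0.316}{Re^{0.25}}
f = 0.316/62040^0.25 = 0.02002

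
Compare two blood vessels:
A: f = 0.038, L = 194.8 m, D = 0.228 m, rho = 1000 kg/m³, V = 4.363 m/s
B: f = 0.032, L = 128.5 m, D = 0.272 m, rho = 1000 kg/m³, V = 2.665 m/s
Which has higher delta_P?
delta_P(A) = 309 kPa, delta_P(B) = 53.68 kPa. Answer: A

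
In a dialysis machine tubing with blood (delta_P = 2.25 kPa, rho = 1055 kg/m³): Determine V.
Formula: V = \sqrt{\frac{2 \Delta P}{\rho}}
V = √(2·(2.25·1000)/1055) = 2.065 m/s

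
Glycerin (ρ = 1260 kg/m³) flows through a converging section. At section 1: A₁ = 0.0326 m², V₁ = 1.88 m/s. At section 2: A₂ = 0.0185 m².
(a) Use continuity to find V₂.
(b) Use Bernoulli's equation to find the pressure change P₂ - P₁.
(a) Continuity: A₁V₁=A₂V₂ -> V₂=A₁V₁/A₂=0.0326*1.88/0.0185=3.31 m/s
(b) Bernoulli: P₂-P₁=0.5*rho*(V₁^2-V₂^2)/1000=0.5*1260*(1.88^2-3.31^2)/1000=-4.676 kPa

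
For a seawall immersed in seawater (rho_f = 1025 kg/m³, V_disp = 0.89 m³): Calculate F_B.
Formula: F_B = \rho_f g V_{disp}
F_B = 1025·9.81·0.89 = 8949 N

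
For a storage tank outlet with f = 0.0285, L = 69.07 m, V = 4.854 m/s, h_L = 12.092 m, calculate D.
Formula: h_L = f \frac{L}{D} \frac{V^2}{2g}
Substituting knowns: 12.092 = 0.0285·(69.07/D)·4.854²/(2·9.81)
Solving for D: D = 0.0285·69.07·4.854²/(2·9.81·12.092) = 0.1955 m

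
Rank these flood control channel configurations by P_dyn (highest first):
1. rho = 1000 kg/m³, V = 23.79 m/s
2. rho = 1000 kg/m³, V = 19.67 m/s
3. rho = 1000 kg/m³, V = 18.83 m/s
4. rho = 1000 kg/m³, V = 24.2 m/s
Case 1: P_dyn = 283 kPa
Case 2: P_dyn = 193.5 kPa
Case 3: P_dyn = 177.3 kPa
Case 4: P_dyn = 292.8 kPa
Ranking (highest first): 4, 1, 2, 3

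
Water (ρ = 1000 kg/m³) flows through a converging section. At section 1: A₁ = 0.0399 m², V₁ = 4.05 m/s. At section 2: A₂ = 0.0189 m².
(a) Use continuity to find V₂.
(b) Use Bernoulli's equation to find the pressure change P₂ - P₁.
(a) Continuity: A₁V₁=A₂V₂ -> V₂=A₁V₁/A₂=0.0399*4.05/0.0189=8.55 m/s
(b) Bernoulli: P₂-P₁=0.5*rho*(V₁^2-V₂^2)/1000=0.5*1000*(4.05^2-8.55^2)/1000=-28.35 kPa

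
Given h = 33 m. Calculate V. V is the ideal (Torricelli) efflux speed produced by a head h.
Formula: V = \sqrt{2 g h}
V = √(2·9.81·33) = 25.45 m/s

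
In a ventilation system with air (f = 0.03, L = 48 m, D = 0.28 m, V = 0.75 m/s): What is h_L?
Formula: h_L = f \frac{L}{D} \frac{V^2}{2g}
h_L = 0.03·(48/0.28)·0.75²/(2·9.81) = 0.1474 m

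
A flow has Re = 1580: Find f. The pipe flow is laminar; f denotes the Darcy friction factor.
Formula: f = \frac{64}{Re}
f = 64/1580 = 0.04051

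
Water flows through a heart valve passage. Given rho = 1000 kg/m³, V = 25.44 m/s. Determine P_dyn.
Formula: P_{dyn} = \frac{1}{2} \rho V^2
P_dyn = 0.5·1000·25.44²/1000 = 323.6 kPa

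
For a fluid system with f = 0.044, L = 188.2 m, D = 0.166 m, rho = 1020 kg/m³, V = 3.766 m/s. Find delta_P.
Formula: \Delta P = f \frac{L}{D} \frac{\rho V^2}{2}
delta_P = 0.044·(188.2/0.166)·0.5·1020·3.766²/1000 = 360.8 kPa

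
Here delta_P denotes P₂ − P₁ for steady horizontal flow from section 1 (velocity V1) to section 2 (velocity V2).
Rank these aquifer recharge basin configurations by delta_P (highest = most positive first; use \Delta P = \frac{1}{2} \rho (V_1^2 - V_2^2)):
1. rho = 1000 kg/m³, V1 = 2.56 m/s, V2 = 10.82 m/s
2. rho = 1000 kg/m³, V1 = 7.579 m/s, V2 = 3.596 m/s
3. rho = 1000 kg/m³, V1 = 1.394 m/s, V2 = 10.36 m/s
Case 1: delta_P = -55.26 kPa
Case 2: delta_P = 22.26 kPa
Case 3: delta_P = -52.69 kPa
Ranking (highest first): 2, 3, 1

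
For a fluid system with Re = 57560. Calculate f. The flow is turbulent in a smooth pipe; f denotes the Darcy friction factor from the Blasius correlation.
Formula: f = \frac{0.316}{Re^{0.25}}
f = 0.316/57560^0.25 = 0.0204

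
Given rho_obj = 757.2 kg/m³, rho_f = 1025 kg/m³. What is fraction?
Formula: f_{sub} = \frac{\rho_{obj}}{\rho_f}
fraction = 757.2/1025 = 0.7387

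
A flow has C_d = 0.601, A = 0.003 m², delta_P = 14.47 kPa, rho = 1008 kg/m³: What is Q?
Formula: Q = C_d A \sqrt{\frac{2 \Delta P}{\rho}}
Q = 0.601·0.003·√(2·(14.47·1000)/1008)·1000 = 9.661 L/s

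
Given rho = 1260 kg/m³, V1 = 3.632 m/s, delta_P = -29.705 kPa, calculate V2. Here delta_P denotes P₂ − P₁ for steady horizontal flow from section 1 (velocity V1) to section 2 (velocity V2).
Formula: \Delta P = \frac{1}{2} \rho (V_1^2 - V_2^2)
Substituting knowns: -29.705 = 0.5·1260·(3.632² − V2²)/1000
Solving for V2: V2 = √(3.632² − 2·(-29.705·1000)/1260) = 7.768 m/s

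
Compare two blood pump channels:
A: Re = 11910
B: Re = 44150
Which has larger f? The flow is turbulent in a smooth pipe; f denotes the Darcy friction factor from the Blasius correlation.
f(A) = 0.03025, f(B) = 0.0218. Answer: A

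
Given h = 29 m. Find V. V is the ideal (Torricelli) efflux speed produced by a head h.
Formula: V = \sqrt{2 g h}
V = √(2·9.81·29) = 23.85 m/s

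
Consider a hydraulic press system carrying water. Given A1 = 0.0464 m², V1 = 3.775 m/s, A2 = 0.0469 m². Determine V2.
Formula: V_2 = \frac{A_1 V_1}{A_2}
V2 = 0.0464·3.775/0.0469 = 3.735 m/s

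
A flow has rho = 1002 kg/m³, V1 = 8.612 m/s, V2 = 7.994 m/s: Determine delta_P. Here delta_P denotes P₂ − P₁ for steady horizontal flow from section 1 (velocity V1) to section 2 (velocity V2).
Formula: \Delta P = \frac{1}{2} \rho (V_1^2 - V_2^2)
delta_P = 0.5·1002·(8.612² − 7.994²)/1000 = 5.142 kPa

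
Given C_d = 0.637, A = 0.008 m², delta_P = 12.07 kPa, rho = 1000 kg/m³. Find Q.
Formula: Q = C_d A \sqrt{\frac{2 \Delta P}{\rho}}
Q = 0.637·0.008·√(2·(12.07·1000)/1000)·1000 = 25.04 L/s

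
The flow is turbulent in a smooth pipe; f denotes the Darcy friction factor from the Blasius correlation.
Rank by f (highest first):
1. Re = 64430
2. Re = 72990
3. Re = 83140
Case 1: f = 0.01983
Case 2: f = 0.01923
Case 3: f = 0.01861
Ranking (highest first): 1, 2, 3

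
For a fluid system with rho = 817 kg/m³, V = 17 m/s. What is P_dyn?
Formula: P_{dyn} = \frac{1}{2} \rho V^2
P_dyn = 0.5·817·17²/1000 = 118.1 kPa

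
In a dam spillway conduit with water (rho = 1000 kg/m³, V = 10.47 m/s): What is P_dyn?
Formula: P_{dyn} = \frac{1}{2} \rho V^2
P_dyn = 0.5·1000·10.47²/1000 = 54.81 kPa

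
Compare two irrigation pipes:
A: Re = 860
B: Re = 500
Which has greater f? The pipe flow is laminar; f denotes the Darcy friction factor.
f(A) = 0.07442, f(B) = 0.128. Answer: B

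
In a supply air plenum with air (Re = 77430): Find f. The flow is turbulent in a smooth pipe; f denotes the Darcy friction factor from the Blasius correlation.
Formula: f = \frac{0.316}{Re^{0.25}}
f = 0.316/77430^0.25 = 0.01894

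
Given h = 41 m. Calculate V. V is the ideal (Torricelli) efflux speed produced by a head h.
Formula: V = \sqrt{2 g h}
V = √(2·9.81·41) = 28.36 m/s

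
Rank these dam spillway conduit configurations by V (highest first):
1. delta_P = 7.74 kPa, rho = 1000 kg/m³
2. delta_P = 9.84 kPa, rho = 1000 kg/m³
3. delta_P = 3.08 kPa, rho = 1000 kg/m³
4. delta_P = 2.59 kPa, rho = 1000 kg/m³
Case 1: V = 3.934 m/s
Case 2: V = 4.436 m/s
Case 3: V = 2.482 m/s
Case 4: V = 2.276 m/s
Ranking (highest first): 2, 1, 3, 4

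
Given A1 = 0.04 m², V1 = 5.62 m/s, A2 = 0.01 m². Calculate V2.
Formula: V_2 = \frac{A_1 V_1}{A_2}
V2 = 0.04·5.62/0.01 = 22.48 m/s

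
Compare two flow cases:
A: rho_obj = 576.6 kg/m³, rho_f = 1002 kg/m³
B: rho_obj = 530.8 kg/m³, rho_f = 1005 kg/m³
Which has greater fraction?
fraction(A) = 0.5754, fraction(B) = 0.5282. Answer: A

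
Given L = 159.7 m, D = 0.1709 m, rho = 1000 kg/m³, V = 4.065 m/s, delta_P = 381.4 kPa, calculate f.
Formula: \Delta P = f \frac{L}{D} \frac{\rho V^2}{2}
Substituting knowns: 381.4 = f·(159.7/0.1709)·0.5·1000·4.065²/1000
Solving for f: f = (381.4·1000)/((159.7/0.1709)·0.5·1000·4.065²) = 0.0494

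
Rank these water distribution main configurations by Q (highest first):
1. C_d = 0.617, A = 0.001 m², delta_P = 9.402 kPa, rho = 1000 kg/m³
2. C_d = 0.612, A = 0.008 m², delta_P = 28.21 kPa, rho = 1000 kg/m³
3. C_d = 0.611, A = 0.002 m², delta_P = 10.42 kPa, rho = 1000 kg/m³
Case 1: Q = 2.676 L/s
Case 2: Q = 36.78 L/s
Case 3: Q = 5.579 L/s
Ranking (highest first): 2, 3, 1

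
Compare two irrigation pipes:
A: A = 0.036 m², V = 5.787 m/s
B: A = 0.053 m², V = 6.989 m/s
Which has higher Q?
Q(A) = 208.3 L/s, Q(B) = 370.4 L/s. Answer: B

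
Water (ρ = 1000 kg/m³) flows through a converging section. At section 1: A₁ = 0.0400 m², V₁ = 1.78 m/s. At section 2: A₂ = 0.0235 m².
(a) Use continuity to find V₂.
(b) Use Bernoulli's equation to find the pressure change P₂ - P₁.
(a) Continuity: A₁V₁=A₂V₂ -> V₂=A₁V₁/A₂=0.0400*1.78/0.0235=3.03 m/s
(b) Bernoulli: P₂-P₁=0.5*rho*(V₁^2-V₂^2)/1000=0.5*1000*(1.78^2-3.03^2)/1000=-3.006 kPa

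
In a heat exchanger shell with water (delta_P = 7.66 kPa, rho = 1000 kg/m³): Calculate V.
Formula: V = \sqrt{\frac{2 \Delta P}{\rho}}
V = √(2·(7.66·1000)/1000) = 3.914 m/s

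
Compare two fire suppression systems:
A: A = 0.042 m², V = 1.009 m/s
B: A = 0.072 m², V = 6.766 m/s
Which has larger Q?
Q(A) = 42.38 L/s, Q(B) = 487.2 L/s. Answer: B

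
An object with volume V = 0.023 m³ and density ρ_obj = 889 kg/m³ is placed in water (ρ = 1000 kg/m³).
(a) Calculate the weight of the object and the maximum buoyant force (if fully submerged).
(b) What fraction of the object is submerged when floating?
(a) W=rho_obj*g*V=889*9.81*0.023=200.6 N; F_B(max)=rho*g*V=1000*9.81*0.023=225.6 N
(b) Floating fraction=rho_obj/rho=889/1000=0.889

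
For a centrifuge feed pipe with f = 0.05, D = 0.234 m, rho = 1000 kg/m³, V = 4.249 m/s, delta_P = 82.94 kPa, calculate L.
Formula: \Delta P = f \frac{L}{D} \frac{\rho V^2}{2}
Substituting knowns: 82.94 = 0.05·(L/0.234)·0.5·1000·4.249²/1000
Solving for L: L = (82.94·1000)·0.234/(0.05·0.5·1000·4.249²) = 43 m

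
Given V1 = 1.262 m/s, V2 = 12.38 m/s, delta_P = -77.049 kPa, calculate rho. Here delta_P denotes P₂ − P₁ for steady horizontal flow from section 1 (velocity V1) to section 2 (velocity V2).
Formula: \Delta P = \frac{1}{2} \rho (V_1^2 - V_2^2)
Substituting knowns: -77.049 = 0.5·rho·(1.262² − 12.38²)/1000
Solving for rho: rho = 2·(-77.049·1000)/(1.262² − 12.38²) = 1016 kg/m³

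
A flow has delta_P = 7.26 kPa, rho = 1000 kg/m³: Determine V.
Formula: V = \sqrt{\frac{2 \Delta P}{\rho}}
V = √(2·(7.26·1000)/1000) = 3.811 m/s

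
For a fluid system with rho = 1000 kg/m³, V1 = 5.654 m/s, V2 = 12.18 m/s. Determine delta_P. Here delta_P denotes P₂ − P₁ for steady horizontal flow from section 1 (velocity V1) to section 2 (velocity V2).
Formula: \Delta P = \frac{1}{2} \rho (V_1^2 - V_2^2)
delta_P = 0.5·1000·(5.654² − 12.18²)/1000 = -58.19 kPa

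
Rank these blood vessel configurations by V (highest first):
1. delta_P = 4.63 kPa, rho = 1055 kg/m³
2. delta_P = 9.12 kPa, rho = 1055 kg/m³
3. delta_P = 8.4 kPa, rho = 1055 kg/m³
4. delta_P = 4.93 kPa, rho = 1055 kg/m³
Case 1: V = 2.963 m/s
Case 2: V = 4.158 m/s
Case 3: V = 3.991 m/s
Case 4: V = 3.057 m/s
Ranking (highest first): 2, 3, 4, 1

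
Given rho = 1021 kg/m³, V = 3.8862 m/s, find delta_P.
Formula: V = \sqrt{\frac{2 \Delta P}{\rho}}
Substituting knowns: 3.8862 = √(2·(delta_P·1000)/1021)
Solving for delta_P: delta_P = 3.8862²·1021/2/1000 = 7.71 kPa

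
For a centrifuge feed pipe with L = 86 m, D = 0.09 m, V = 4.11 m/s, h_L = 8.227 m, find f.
Formula: h_L = f \frac{L}{D} \frac{V^2}{2g}
Substituting knowns: 8.227 = f·(86/0.09)·4.11²/(2·9.81)
Solving for f: f = 8.227·2·9.81/((86/0.09)·4.11²) = 0.01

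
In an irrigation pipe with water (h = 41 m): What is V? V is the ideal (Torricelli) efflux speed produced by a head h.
Formula: V = \sqrt{2 g h}
V = √(2·9.81·41) = 28.36 m/s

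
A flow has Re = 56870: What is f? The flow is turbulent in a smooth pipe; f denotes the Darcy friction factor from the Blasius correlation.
Formula: f = \frac{0.316}{Re^{0.25}}
f = 0.316/56870^0.25 = 0.02046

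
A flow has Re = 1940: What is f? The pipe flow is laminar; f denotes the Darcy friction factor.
Formula: f = \frac{64}{Re}
f = 64/1940 = 0.03299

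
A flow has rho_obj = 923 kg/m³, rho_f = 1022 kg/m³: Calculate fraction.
Formula: f_{sub} = \frac{\rho_{obj}}{\rho_f}
fraction = 923/1022 = 0.9031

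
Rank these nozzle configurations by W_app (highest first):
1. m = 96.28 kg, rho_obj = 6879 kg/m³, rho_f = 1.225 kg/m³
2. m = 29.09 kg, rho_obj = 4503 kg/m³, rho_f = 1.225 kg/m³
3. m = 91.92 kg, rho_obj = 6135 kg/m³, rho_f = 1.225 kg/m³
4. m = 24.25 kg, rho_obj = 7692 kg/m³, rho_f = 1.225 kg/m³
Case 1: W_app = 944.3 N
Case 2: W_app = 285.3 N
Case 3: W_app = 901.6 N
Case 4: W_app = 237.9 N
Ranking (highest first): 1, 3, 2, 4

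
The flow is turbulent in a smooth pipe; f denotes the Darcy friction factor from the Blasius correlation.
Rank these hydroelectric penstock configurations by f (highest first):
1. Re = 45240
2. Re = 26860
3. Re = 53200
Case 1: f = 0.02167
Case 2: f = 0.02468
Case 3: f = 0.02081
Ranking (highest first): 2, 1, 3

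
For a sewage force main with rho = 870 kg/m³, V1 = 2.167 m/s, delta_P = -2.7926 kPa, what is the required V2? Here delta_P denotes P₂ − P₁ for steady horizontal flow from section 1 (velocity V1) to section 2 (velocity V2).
Formula: \Delta P = \frac{1}{2} \rho (V_1^2 - V_2^2)
Substituting knowns: -2.7926 = 0.5·870·(2.167² − V2²)/1000
Solving for V2: V2 = √(2.167² − 2·(-2.7926·1000)/870) = 3.334 m/s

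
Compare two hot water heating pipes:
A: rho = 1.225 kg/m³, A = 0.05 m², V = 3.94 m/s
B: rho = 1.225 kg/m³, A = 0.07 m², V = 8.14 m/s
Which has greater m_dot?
m_dot(A) = 0.2413 kg/s, m_dot(B) = 0.698 kg/s. Answer: B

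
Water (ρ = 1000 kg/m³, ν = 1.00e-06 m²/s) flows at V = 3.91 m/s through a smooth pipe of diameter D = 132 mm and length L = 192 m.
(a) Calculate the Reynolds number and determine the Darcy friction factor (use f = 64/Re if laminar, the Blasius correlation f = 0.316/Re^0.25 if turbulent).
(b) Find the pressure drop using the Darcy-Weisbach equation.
(a) Re = V·D/ν = 3.91·0.132/1.00e-06 = 516120 → turbulent (Re > 4000); f = 0.316/Re^0.25 = 0.316/516120^0.25 = 0.01179 (Blasius is strictly valid for Re ≲ 1e5; used here as the smooth-pipe estimate the problem specifies)
(b) Darcy-Weisbach: ΔP = f·(L/D)·½ρV²/1000 = 0.01179·(192/0.132)·½·1000·3.91²/1000 = 131.1 kPa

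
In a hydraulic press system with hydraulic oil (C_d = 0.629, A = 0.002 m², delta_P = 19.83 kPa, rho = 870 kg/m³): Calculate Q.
Formula: Q = C_d A \sqrt{\frac{2 \Delta P}{\rho}}
Q = 0.629·0.002·√(2·(19.83·1000)/870)·1000 = 8.494 L/s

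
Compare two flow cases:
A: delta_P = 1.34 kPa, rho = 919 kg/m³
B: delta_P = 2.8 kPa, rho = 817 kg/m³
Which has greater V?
V(A) = 1.708 m/s, V(B) = 2.618 m/s. Answer: B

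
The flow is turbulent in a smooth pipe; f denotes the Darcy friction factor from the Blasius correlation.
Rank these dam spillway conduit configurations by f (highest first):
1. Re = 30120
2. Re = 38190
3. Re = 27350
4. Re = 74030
Case 1: f = 0.02399
Case 2: f = 0.0226
Case 3: f = 0.02457
Case 4: f = 0.01916
Ranking (highest first): 3, 1, 2, 4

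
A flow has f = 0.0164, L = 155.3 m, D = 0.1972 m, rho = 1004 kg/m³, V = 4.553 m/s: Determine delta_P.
Formula: \Delta P = f \frac{L}{D} \frac{\rho V^2}{2}
delta_P = 0.0164·(155.3/0.1972)·0.5·1004·4.553²/1000 = 134.4 kPa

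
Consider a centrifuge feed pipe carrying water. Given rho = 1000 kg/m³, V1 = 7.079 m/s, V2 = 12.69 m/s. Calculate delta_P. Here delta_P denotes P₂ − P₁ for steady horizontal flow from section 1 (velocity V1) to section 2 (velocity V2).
Formula: \Delta P = \frac{1}{2} \rho (V_1^2 - V_2^2)
delta_P = 0.5·1000·(7.079² − 12.69²)/1000 = -55.46 kPa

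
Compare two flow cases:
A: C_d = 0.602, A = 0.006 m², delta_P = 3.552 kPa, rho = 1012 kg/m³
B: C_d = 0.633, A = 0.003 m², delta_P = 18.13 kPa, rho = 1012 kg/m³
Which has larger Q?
Q(A) = 9.57 L/s, Q(B) = 11.37 L/s. Answer: B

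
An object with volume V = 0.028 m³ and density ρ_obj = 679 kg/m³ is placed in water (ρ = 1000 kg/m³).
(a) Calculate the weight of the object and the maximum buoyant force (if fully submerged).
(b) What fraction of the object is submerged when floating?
(a) W=rho_obj*g*V=679*9.81*0.028=186.5 N; F_B(max)=rho*g*V=1000*9.81*0.028=274.7 N
(b) Floating fraction=rho_obj/rho=679/1000=0.679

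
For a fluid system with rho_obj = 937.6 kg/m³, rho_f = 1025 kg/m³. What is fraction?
Formula: f_{sub} = \frac{\rho_{obj}}{\rho_f}
fraction = 937.6/1025 = 0.9147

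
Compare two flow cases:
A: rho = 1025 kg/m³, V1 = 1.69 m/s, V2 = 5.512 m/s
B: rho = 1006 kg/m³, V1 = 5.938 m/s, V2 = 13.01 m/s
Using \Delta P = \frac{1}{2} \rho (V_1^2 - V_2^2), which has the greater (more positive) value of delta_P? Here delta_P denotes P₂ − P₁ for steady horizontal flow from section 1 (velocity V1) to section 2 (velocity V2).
delta_P(A) = -14.11 kPa, delta_P(B) = -67.4 kPa. Answer: A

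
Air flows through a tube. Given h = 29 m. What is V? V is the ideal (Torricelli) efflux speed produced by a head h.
Formula: V = \sqrt{2 g h}
V = √(2·9.81·29) = 23.85 m/s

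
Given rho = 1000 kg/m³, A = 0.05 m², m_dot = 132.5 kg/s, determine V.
Formula: \dot{m} = \rho A V
Substituting knowns: 132.5 = 1000·0.05·V
Solving for V: V = 132.5/(1000·0.05) = 2.65 m/s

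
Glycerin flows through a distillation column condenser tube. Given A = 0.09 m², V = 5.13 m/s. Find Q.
Formula: Q = A V
Q = 0.09·5.13·1000 = 461.7 L/s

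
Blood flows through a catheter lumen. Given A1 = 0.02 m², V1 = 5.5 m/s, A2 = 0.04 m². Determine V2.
Formula: V_2 = \frac{A_1 V_1}{A_2}
V2 = 0.02·5.5/0.04 = 2.75 m/s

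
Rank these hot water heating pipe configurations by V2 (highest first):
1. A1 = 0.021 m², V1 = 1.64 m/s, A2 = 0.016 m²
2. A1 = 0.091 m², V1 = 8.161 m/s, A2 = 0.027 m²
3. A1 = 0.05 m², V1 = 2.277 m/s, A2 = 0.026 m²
Case 1: V2 = 2.152 m/s
Case 2: V2 = 27.51 m/s
Case 3: V2 = 4.379 m/s
Ranking (highest first): 2, 3, 1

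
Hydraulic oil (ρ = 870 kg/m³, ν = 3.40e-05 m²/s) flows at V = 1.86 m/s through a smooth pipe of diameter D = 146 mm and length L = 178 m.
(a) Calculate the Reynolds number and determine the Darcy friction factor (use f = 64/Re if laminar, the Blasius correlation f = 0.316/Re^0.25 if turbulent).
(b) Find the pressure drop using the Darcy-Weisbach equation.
(a) Re = V·D/ν = 1.86·0.146/3.40e-05 = 7987.1 → turbulent (Re > 4000); f = 0.316/Re^0.25 = 0.316/7987.1^0.25 = 0.033426
(b) Darcy-Weisbach: ΔP = f·(L/D)·½ρV²/1000 = 0.033426·(178/0.146)·½·870·1.86²/1000 = 61.33 kPa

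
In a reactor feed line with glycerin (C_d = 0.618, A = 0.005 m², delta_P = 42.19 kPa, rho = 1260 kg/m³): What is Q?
Formula: Q = C_d A \sqrt{\frac{2 \Delta P}{\rho}}
Q = 0.618·0.005·√(2·(42.19·1000)/1260)·1000 = 25.29 L/s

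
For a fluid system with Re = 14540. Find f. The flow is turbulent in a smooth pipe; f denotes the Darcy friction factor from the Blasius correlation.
Formula: f = \frac{0.316}{Re^{0.25}}
f = 0.316/14540^0.25 = 0.02878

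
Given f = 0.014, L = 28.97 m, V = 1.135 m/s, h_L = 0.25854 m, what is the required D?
Formula: h_L = f \frac{L}{D} \frac{V^2}{2g}
Substituting knowns: 0.25854 = 0.014·(28.97/D)·1.135²/(2·9.81)
Solving for D: D = 0.014·28.97·1.135²/(2·9.81·0.25854) = 0.103 m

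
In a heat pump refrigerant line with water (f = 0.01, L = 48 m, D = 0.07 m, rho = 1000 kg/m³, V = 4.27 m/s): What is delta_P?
Formula: \Delta P = f \frac{L}{D} \frac{\rho V^2}{2}
delta_P = 0.01·(48/0.07)·0.5·1000·4.27²/1000 = 62.51 kPa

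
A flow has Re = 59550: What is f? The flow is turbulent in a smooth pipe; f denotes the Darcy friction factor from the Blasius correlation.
Formula: f = \frac{0.316}{Re^{0.25}}
f = 0.316/59550^0.25 = 0.02023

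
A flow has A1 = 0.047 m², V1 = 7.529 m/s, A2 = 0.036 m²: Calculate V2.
Formula: V_2 = \frac{A_1 V_1}{A_2}
V2 = 0.047·7.529/0.036 = 9.83 m/s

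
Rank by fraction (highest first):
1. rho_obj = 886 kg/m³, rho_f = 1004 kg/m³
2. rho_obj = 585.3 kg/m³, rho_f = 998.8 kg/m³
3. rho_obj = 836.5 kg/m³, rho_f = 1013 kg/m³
Case 1: fraction = 0.8825
Case 2: fraction = 0.586
Case 3: fraction = 0.8258
Ranking (highest first): 1, 3, 2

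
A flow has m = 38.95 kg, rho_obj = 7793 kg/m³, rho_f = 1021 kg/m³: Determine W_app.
Formula: W_{app} = mg\left(1 - \frac{\rho_f}{\rho_{obj}}\right)
W_app = 38.95·9.81·(1 − 1021/7793) = 332 N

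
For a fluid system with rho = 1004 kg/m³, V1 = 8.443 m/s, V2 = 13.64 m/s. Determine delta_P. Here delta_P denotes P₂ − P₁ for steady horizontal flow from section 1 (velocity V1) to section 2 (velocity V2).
Formula: \Delta P = \frac{1}{2} \rho (V_1^2 - V_2^2)
delta_P = 0.5·1004·(8.443² − 13.64²)/1000 = -57.61 kPa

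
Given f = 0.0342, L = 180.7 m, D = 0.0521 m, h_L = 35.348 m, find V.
Formula: h_L = f \frac{L}{D} \frac{V^2}{2g}
Substituting knowns: 35.348 = 0.0342·(180.7/0.0521)·V²/(2·9.81)
Solving for V: V = √(35.348·2·9.81/(0.0342·(180.7/0.0521))) = 2.418 m/s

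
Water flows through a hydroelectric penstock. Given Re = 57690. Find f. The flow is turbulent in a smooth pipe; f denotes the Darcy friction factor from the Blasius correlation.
Formula: f = \frac{0.316}{Re^{0.25}}
f = 0.316/57690^0.25 = 0.02039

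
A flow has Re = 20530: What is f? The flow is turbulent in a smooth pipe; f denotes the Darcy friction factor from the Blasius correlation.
Formula: f = \frac{0.316}{Re^{0.25}}
f = 0.316/20530^0.25 = 0.0264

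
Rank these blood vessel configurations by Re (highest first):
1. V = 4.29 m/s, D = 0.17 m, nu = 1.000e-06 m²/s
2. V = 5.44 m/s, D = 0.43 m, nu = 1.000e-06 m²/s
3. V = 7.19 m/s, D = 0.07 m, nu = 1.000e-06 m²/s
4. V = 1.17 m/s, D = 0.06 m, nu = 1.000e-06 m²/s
Case 1: Re = 729300
Case 2: Re = 2.339e+06
Case 3: Re = 503300
Case 4: Re = 70200
Ranking (highest first): 2, 1, 3, 4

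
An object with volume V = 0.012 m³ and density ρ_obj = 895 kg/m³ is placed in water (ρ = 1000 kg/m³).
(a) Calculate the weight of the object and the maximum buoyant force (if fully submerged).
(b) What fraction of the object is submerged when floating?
(a) W=rho_obj*g*V=895*9.81*0.012=105.4 N; F_B(max)=rho*g*V=1000*9.81*0.012=117.7 N
(b) Floating fraction=rho_obj/rho=895/1000=0.895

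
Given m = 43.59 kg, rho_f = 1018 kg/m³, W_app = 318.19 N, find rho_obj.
Formula: W_{app} = mg\left(1 - \frac{\rho_f}{\rho_{obj}}\right)
Substituting knowns: 318.19 = 43.59·9.81·(1 − 1018/rho_obj)
Solving for rho_obj: rho_obj = 1018/(1 − 318.19/(43.59·9.81)) = 3978 kg/m³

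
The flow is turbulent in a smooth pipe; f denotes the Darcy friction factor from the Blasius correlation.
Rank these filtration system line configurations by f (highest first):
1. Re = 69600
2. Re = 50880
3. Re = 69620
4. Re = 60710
Case 1: f = 0.01946
Case 2: f = 0.02104
Case 3: f = 0.01945
Case 4: f = 0.02013
Ranking (highest first): 2, 4, 1, 3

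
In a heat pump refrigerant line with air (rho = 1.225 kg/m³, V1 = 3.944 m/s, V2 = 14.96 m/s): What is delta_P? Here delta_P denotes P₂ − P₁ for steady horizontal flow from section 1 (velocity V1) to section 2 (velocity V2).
Formula: \Delta P = \frac{1}{2} \rho (V_1^2 - V_2^2)
delta_P = 0.5·1.225·(3.944² − 14.96²)/1000 = -0.1276 kPa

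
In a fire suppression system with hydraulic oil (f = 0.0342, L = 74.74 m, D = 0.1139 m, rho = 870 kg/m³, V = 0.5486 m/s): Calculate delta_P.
Formula: \Delta P = f \frac{L}{D} \frac{\rho V^2}{2}
delta_P = 0.0342·(74.74/0.1139)·0.5·870·0.5486²/1000 = 2.938 kPa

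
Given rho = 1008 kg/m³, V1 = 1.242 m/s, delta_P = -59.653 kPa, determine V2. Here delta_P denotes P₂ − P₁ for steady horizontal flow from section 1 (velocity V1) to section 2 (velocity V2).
Formula: \Delta P = \frac{1}{2} \rho (V_1^2 - V_2^2)
Substituting knowns: -59.653 = 0.5·1008·(1.242² − V2²)/1000
Solving for V2: V2 = √(1.242² − 2·(-59.653·1000)/1008) = 10.95 m/s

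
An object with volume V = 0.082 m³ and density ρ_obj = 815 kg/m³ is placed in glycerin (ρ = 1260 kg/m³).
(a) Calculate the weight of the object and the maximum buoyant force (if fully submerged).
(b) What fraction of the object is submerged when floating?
(a) W=rho_obj*g*V=815*9.81*0.082=655.6 N; F_B(max)=rho*g*V=1260*9.81*0.082=1013.6 N
(b) Floating fraction=rho_obj/rho=815/1260=0.647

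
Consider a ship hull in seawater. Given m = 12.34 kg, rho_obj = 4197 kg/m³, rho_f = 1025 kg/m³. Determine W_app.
Formula: W_{app} = mg\left(1 - \frac{\rho_f}{\rho_{obj}}\right)
W_app = 12.34·9.81·(1 − 1025/4197) = 91.49 N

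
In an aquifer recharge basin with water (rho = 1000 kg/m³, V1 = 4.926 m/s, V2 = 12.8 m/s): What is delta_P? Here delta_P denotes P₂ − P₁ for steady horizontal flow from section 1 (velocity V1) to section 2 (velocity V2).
Formula: \Delta P = \frac{1}{2} \rho (V_1^2 - V_2^2)
delta_P = 0.5·1000·(4.926² − 12.8²)/1000 = -69.79 kPa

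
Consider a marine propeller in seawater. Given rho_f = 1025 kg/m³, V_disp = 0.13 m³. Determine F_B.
Formula: F_B = \rho_f g V_{disp}
F_B = 1025·9.81·0.13 = 1307 N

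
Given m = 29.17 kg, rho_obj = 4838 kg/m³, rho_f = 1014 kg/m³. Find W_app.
Formula: W_{app} = mg\left(1 - \frac{\rho_f}{\rho_{obj}}\right)
W_app = 29.17·9.81·(1 − 1014/4838) = 226.2 N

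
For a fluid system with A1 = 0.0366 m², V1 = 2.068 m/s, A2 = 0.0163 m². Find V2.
Formula: V_2 = \frac{A_1 V_1}{A_2}
V2 = 0.0366·2.068/0.0163 = 4.643 m/s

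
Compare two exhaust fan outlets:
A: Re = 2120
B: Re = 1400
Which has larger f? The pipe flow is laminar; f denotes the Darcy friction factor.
f(A) = 0.03019, f(B) = 0.04571. Answer: B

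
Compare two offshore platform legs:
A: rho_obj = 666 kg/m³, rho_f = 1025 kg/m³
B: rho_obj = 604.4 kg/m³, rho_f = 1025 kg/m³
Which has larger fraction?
fraction(A) = 0.6498, fraction(B) = 0.5897. Answer: A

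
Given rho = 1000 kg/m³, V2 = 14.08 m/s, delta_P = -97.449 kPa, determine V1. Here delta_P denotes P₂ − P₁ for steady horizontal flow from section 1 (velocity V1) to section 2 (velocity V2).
Formula: \Delta P = \frac{1}{2} \rho (V_1^2 - V_2^2)
Substituting knowns: -97.449 = 0.5·1000·(V1² − 14.08²)/1000
Solving for V1: V1 = √(14.08² + 2·(-97.449·1000)/1000) = 1.83 m/s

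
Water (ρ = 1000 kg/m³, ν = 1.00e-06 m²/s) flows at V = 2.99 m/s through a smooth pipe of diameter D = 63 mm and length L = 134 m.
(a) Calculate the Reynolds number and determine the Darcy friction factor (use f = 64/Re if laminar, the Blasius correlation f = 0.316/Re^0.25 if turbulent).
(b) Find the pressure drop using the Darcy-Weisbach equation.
(a) Re = V·D/ν = 2.99·0.063/1.00e-06 = 188370 → turbulent (Re > 4000); f = 0.316/Re^0.25 = 0.316/188370^0.25 = 0.015168 (Blasius is strictly valid for Re ≲ 1e5; used here as the smooth-pipe estimate the problem specifies)
(b) Darcy-Weisbach: ΔP = f·(L/D)·½ρV²/1000 = 0.015168·(134/0.063)·½·1000·2.99²/1000 = 144.2 kPa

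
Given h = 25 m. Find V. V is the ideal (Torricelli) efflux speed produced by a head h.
Formula: V = \sqrt{2 g h}
V = √(2·9.81·25) = 22.15 m/s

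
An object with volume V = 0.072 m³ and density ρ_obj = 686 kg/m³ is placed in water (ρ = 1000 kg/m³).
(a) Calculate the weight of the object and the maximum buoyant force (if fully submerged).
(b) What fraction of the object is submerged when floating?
(a) W=rho_obj*g*V=686*9.81*0.072=484.5 N; F_B(max)=rho*g*V=1000*9.81*0.072=706.3 N
(b) Floating fraction=rho_obj/rho=686/1000=0.686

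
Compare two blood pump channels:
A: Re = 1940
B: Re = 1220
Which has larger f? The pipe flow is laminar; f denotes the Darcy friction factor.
f(A) = 0.03299, f(B) = 0.05246. Answer: B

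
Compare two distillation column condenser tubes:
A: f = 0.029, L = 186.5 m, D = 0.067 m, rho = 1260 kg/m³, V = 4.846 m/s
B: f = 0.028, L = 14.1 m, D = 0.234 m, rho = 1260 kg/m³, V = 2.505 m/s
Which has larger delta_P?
delta_P(A) = 1194 kPa, delta_P(B) = 6.67 kPa. Answer: A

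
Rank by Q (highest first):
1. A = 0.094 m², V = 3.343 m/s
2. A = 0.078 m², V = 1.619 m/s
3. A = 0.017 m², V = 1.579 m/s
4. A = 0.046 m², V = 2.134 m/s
Case 1: Q = 314.2 L/s
Case 2: Q = 126.3 L/s
Case 3: Q = 26.84 L/s
Case 4: Q = 98.16 L/s
Ranking (highest first): 1, 2, 4, 3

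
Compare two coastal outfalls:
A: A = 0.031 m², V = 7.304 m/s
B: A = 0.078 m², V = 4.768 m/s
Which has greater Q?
Q(A) = 226.4 L/s, Q(B) = 371.9 L/s. Answer: B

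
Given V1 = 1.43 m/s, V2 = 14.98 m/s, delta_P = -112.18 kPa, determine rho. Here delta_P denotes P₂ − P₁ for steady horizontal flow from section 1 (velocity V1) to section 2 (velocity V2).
Formula: \Delta P = \frac{1}{2} \rho (V_1^2 - V_2^2)
Substituting knowns: -112.18 = 0.5·rho·(1.43² − 14.98²)/1000
Solving for rho: rho = 2·(-112.18·1000)/(1.43² − 14.98²) = 1009 kg/m³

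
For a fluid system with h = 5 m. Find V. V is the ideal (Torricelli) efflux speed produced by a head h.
Formula: V = \sqrt{2 g h}
V = √(2·9.81·5) = 9.905 m/s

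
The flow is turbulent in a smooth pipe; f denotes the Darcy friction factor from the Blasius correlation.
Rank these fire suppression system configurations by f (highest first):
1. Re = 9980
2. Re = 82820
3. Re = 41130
Case 1: f = 0.03162
Case 2: f = 0.01863
Case 3: f = 0.02219
Ranking (highest first): 1, 3, 2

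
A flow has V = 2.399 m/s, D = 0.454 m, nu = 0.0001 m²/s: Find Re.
Formula: Re = \frac{V D}{\nu}
Re = 2.399·0.454/0.0001 = 10891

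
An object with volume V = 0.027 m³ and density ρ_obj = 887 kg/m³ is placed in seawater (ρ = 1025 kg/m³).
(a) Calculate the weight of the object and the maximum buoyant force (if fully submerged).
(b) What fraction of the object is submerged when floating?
(a) W=rho_obj*g*V=887*9.81*0.027=234.9 N; F_B(max)=rho*g*V=1025*9.81*0.027=271.5 N
(b) Floating fraction=rho_obj/rho=887/1025=0.865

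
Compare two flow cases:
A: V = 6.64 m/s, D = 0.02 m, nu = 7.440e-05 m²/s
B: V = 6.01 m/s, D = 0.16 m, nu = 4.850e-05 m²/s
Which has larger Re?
Re(A) = 1785, Re(B) = 19827. Answer: B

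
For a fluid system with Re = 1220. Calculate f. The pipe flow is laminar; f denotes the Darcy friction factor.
Formula: f = \frac{64}{Re}
f = 64/1220 = 0.05246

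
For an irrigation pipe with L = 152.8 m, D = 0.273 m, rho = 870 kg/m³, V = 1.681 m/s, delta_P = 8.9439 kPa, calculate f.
Formula: \Delta P = f \frac{L}{D} \frac{\rho V^2}{2}
Substituting knowns: 8.9439 = f·(152.8/0.273)·0.5·870·1.681²/1000
Solving for f: f = (8.9439·1000)/((152.8/0.273)·0.5·870·1.681²) = 0.013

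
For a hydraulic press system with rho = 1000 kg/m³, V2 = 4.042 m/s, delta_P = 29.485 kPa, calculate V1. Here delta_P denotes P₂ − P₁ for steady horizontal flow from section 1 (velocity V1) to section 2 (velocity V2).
Formula: \Delta P = \frac{1}{2} \rho (V_1^2 - V_2^2)
Substituting knowns: 29.485 = 0.5·1000·(V1² − 4.042²)/1000
Solving for V1: V1 = √(4.042² + 2·(29.485·1000)/1000) = 8.678 m/s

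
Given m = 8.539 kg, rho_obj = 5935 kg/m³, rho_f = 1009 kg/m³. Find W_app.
Formula: W_{app} = mg\left(1 - \frac{\rho_f}{\rho_{obj}}\right)
W_app = 8.539·9.81·(1 − 1009/5935) = 69.53 N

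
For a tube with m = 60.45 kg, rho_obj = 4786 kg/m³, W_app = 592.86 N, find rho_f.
Formula: W_{app} = mg\left(1 - \frac{\rho_f}{\rho_{obj}}\right)
Substituting knowns: 592.86 = 60.45·9.81·(1 − rho_f/4786)
Solving for rho_f: rho_f = 4786·(1 − 592.86/(60.45·9.81)) = 1.247 kg/m³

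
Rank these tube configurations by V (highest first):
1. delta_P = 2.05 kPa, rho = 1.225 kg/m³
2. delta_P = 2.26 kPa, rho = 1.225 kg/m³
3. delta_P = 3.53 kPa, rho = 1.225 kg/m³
Case 1: V = 57.85 m/s
Case 2: V = 60.74 m/s
Case 3: V = 75.92 m/s
Ranking (highest first): 3, 2, 1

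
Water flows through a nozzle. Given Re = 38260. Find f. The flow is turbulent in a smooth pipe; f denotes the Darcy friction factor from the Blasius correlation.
Formula: f = \frac{0.316}{Re^{0.25}}
f = 0.316/38260^0.25 = 0.02259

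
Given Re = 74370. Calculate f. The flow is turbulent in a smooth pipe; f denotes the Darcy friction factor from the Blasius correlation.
Formula: f = \frac{0.316}{Re^{0.25}}
f = 0.316/74370^0.25 = 0.01914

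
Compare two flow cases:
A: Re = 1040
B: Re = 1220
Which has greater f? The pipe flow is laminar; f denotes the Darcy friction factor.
f(A) = 0.06154, f(B) = 0.05246. Answer: A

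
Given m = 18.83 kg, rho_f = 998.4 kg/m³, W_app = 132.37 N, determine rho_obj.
Formula: W_{app} = mg\left(1 - \frac{\rho_f}{\rho_{obj}}\right)
Substituting knowns: 132.37 = 18.83·9.81·(1 − 998.4/rho_obj)
Solving for rho_obj: rho_obj = 998.4/(1 − 132.37/(18.83·9.81)) = 3523 kg/m³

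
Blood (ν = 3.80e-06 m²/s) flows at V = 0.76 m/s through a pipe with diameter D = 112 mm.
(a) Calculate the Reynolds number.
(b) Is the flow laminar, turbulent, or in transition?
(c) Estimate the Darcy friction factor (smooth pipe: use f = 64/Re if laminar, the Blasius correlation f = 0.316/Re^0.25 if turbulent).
(a) Re = V·D/ν = 0.76·0.112/3.80e-06 = 22400
(b) Flow regime: turbulent (Re > 4000)
(c) Friction factor: f = 0.316/Re^0.25 = 0.316/22400^0.25 = 0.02583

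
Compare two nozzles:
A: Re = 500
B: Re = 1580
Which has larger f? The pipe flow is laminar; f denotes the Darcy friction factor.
f(A) = 0.128, f(B) = 0.04051. Answer: A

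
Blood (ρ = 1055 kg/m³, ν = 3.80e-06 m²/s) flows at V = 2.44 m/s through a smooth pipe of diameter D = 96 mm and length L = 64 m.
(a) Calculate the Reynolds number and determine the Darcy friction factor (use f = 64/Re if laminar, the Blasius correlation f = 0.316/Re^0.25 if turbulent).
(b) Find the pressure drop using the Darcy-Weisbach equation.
(a) Re = V·D/ν = 2.44·0.096/3.80e-06 = 61642 → turbulent (Re > 4000); f = 0.316/Re^0.25 = 0.316/61642^0.25 = 0.020055
(b) Darcy-Weisbach: ΔP = f·(L/D)·½ρV²/1000 = 0.020055·(64/0.096)·½·1055·2.44²/1000 = 41.99 kPa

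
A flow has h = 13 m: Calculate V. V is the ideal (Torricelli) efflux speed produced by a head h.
Formula: V = \sqrt{2 g h}
V = √(2·9.81·13) = 15.97 m/s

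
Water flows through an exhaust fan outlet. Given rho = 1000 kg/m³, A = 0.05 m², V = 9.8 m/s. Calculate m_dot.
Formula: \dot{m} = \rho A V
m_dot = 1000·0.05·9.8 = 490 kg/s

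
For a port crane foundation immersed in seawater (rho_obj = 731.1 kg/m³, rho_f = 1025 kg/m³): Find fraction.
Formula: f_{sub} = \frac{\rho_{obj}}{\rho_f}
fraction = 731.1/1025 = 0.7133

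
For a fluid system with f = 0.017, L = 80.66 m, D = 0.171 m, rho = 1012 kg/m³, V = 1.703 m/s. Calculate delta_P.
Formula: \Delta P = f \frac{L}{D} \frac{\rho V^2}{2}
delta_P = 0.017·(80.66/0.171)·0.5·1012·1.703²/1000 = 11.77 kPa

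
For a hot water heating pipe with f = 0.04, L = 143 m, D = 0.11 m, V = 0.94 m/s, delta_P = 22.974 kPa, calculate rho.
Formula: \Delta P = f \frac{L}{D} \frac{\rho V^2}{2}
Substituting knowns: 22.974 = 0.04·(143/0.11)·0.5·rho·0.94²/1000
Solving for rho: rho = (22.974·1000)/(0.04·(143/0.11)·0.5·0.94²) = 1000 kg/m³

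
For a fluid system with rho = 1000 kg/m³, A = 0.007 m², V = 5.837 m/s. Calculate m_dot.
Formula: \dot{m} = \rho A V
m_dot = 1000·0.007·5.837 = 40.86 kg/s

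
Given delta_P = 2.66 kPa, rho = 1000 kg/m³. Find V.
Formula: V = \sqrt{\frac{2 \Delta P}{\rho}}
V = √(2·(2.66·1000)/1000) = 2.307 m/s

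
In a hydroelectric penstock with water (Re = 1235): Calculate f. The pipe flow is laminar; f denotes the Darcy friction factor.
Formula: f = \frac{64}{Re}
f = 64/1235 = 0.05182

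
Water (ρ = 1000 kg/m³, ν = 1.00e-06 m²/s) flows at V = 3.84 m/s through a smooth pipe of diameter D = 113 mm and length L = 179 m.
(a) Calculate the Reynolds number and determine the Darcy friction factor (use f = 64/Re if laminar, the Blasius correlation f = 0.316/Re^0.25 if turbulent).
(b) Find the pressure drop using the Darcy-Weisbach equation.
(a) Re = V·D/ν = 3.84·0.113/1.00e-06 = 433920 → turbulent (Re > 4000); f = 0.316/Re^0.25 = 0.316/433920^0.25 = 0.012312 (Blasius is strictly valid for Re ≲ 1e5; used here as the smooth-pipe estimate the problem specifies)
(b) Darcy-Weisbach: ΔP = f·(L/D)·½ρV²/1000 = 0.012312·(179/0.113)·½·1000·3.84²/1000 = 143.8 kPa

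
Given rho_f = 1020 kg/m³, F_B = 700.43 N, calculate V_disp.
Formula: F_B = \rho_f g V_{disp}
Substituting knowns: 700.43 = 1020·9.81·V_disp
Solving for V_disp: V_disp = 700.43/(1020·9.81) = 0.07 m³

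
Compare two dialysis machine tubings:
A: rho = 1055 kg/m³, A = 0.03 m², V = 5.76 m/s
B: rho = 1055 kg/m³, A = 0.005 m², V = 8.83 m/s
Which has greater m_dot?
m_dot(A) = 182.3 kg/s, m_dot(B) = 46.58 kg/s. Answer: A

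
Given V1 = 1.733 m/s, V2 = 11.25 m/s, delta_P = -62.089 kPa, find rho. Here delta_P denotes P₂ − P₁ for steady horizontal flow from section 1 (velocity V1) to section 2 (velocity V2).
Formula: \Delta P = \frac{1}{2} \rho (V_1^2 - V_2^2)
Substituting knowns: -62.089 = 0.5·rho·(1.733² − 11.25²)/1000
Solving for rho: rho = 2·(-62.089·1000)/(1.733² − 11.25²) = 1005 kg/m³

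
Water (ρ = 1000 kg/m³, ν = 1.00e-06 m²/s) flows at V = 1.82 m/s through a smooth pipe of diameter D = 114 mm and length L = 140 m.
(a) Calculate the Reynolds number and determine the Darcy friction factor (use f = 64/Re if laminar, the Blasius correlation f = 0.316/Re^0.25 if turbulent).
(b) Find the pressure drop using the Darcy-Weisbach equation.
(a) Re = V·D/ν = 1.82·0.114/1.00e-06 = 207480 → turbulent (Re > 4000); f = 0.316/Re^0.25 = 0.316/207480^0.25 = 0.014806 (Blasius is strictly valid for Re ≲ 1e5; used here as the smooth-pipe estimate the problem specifies)
(b) Darcy-Weisbach: ΔP = f·(L/D)·½ρV²/1000 = 0.014806·(140/0.114)·½·1000·1.82²/1000 = 30.11 kPa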